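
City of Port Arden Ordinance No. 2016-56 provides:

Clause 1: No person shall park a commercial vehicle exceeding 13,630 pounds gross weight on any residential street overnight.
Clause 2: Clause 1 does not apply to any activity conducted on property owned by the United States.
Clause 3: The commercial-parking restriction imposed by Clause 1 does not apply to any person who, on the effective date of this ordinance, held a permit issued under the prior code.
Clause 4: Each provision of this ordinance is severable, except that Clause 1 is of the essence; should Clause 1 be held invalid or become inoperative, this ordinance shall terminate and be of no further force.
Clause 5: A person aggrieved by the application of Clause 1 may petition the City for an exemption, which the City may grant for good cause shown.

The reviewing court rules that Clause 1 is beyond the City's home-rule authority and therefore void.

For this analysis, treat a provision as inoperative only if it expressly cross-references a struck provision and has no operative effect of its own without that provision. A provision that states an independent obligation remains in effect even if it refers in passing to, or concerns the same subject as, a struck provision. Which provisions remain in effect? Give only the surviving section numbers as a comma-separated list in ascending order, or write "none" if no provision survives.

Clause 1 is struck. Clause 2 merely fixes the public-property exemption from Clause 1; with Clause 1 gone it has nothing to operate on and falls away. Clause 3 operates only by reference to Clause 1, so it falls with Clause 1. Clause 5 operates only by reference to Clause 1, so it falls with Clause 1. Clause 4 makes Clause 1 an essential term, and Clause 1 is the provision held invalid; under Clause 4, the entire ordinance is therefore void. No provision of the ordinance survives.

none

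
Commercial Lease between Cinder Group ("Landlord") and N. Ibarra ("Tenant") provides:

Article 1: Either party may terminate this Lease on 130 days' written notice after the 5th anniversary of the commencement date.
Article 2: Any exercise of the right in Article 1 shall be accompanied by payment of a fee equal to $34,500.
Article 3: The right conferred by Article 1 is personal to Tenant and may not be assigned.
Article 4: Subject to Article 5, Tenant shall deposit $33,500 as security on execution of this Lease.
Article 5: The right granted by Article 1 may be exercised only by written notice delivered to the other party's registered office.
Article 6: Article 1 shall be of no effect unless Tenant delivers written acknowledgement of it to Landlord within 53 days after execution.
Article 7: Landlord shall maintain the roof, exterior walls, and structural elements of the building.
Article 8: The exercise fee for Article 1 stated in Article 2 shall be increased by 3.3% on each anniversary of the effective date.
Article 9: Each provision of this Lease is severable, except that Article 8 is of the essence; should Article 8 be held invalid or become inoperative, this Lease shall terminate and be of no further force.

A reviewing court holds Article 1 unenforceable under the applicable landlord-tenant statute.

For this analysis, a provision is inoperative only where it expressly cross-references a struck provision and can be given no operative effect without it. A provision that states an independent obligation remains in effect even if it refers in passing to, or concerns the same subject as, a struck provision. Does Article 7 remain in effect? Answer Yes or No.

No

Article 1 is struck. Article 2 has no operative effect of its own apart from Article 1 and is therefore inoperative. Article 3 has no operative effect of its own apart from Article 1 and is therefore inoperative. Article 5 has no operative effect of its own apart from Article 1 and is therefore inoperative. The only function of Article 6 is the acknowledgement condition for Article 1, so it cannot stand once Article 1 is removed. Article 8 does nothing except set the escalation of the exercise fee for Article 1 by reference to Article 2; with Article 2 gone it has no independent effect and is inoperative. Article 9 makes Article 8 an essential term, and Article 8 has been rendered inoperative by the cascade; under Article 9, the entire Lease is therefore void. No provision of the Lease survives. Article 7 is among the inoperative provisions, so the answer is no.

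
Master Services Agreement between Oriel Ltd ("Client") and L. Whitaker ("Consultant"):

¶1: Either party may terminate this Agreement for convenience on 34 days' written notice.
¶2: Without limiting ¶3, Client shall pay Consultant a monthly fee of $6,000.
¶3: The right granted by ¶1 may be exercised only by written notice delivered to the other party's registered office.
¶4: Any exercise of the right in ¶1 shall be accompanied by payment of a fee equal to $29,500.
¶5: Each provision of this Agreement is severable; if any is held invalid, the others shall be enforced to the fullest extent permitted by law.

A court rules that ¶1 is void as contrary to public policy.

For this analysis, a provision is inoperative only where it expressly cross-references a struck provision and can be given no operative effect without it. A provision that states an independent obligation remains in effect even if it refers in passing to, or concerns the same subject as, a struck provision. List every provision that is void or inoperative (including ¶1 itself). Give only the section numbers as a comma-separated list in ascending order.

1, 3, 4

¶1 is struck. The only function of ¶3 is the notice requirement for ¶1, so it cannot stand once ¶1 is removed. ¶4 has no operative effect of its own apart from ¶1 and is therefore inoperative. ¶2 mentions ¶3 but its own obligation stands independently of ¶3, so ¶2 is not affected. Under the severability clause in ¶5, the remaining provisions continue in force. That leaves ¶2 and ¶5 in effect.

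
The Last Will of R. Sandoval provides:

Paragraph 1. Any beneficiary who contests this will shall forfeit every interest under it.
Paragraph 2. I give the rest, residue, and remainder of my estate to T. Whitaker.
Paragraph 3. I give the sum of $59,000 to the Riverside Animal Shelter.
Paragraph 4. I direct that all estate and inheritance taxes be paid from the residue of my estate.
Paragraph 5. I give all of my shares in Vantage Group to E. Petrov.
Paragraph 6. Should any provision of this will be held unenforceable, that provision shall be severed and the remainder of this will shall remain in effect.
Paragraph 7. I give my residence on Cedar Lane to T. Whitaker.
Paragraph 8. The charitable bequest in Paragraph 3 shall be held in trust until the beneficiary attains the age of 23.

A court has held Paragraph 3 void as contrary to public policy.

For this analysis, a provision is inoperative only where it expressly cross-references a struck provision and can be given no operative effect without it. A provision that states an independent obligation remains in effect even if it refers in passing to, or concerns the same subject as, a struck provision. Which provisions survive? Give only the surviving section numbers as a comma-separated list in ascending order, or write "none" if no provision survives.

1, 2, 4, 5, 6, 7

Paragraph 3 is struck. Paragraph 8 operates only by reference to Paragraph 3, so it falls with Paragraph 3. Under the severability clause in Paragraph 6, the remaining provisions continue in force. The provisions still in force are Paragraph 1, Paragraph 2, Paragraph 4, Paragraph 5, Paragraph 6, and Paragraph 7.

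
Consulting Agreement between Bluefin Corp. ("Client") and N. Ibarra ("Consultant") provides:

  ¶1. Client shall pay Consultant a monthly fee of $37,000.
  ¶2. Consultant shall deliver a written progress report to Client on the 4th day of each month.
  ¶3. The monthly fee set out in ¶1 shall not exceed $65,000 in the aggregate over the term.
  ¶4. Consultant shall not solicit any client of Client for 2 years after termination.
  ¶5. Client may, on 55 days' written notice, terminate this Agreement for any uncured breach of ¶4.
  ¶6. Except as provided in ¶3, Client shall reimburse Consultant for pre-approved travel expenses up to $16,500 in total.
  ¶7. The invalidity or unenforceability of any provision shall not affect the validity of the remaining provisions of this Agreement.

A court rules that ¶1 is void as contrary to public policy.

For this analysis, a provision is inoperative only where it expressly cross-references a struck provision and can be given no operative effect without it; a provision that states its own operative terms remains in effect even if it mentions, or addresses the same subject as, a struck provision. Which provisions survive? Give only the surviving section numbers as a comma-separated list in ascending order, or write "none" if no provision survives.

2, 4, 5, 6, 7

¶1 is struck. ¶3 has no operative effect of its own apart from ¶1 and is therefore inoperative. Although ¶6 refers to ¶3, its operative terms do not depend on ¶3, so it remains in effect. ¶7 is a severability clause and preserves every provision that can still be given independent effect. The provisions still in force are ¶2, ¶4, ¶5, ¶6, and ¶7.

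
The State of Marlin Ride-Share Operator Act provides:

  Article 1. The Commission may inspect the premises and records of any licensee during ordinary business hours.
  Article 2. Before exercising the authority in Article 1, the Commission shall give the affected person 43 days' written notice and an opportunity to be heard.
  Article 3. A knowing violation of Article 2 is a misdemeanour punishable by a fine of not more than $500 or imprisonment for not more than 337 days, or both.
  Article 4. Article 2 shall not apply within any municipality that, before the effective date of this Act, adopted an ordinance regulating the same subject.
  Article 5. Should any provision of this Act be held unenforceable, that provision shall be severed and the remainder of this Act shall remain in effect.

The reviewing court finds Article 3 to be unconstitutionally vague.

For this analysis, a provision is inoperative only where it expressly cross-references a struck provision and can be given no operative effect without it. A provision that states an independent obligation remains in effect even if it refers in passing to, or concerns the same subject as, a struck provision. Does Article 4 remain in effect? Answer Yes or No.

Article 3 is struck. No other provision's operative terms depend on Article 3. Under the severability clause in Article 5, the remaining provisions continue in force. That leaves Article 1, Article 2, Article 4, and Article 5 in effect. Article 4 is among the surviving provisions, so the answer is yes.

Yes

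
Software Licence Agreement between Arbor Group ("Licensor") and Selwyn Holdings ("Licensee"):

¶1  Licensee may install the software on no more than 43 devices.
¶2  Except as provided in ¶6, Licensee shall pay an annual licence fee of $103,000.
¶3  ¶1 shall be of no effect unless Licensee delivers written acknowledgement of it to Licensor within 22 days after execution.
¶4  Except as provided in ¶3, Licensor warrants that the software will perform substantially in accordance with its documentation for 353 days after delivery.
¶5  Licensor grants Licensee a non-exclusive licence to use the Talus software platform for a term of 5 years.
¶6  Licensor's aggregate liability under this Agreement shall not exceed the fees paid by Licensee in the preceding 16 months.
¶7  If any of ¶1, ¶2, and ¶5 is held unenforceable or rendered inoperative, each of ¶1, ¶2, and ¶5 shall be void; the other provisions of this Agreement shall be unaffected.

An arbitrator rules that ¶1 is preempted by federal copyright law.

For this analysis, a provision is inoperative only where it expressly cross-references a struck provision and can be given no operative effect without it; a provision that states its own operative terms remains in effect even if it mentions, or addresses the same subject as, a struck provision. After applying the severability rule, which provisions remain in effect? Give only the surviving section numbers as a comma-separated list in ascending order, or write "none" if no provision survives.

¶1 is struck. ¶3 merely fixes the acknowledgement condition for ¶1; with ¶1 gone it has nothing to operate on and falls away. ¶4 mentions ¶3 but its own obligation stands independently of ¶3, so ¶4 is not affected. ¶7 declares ¶1, ¶2, and ¶5 mutually dependent; since one of them has fallen, all of them are of no effect. That brings down ¶2 and ¶5 as well. The remainder continues in force under ¶7. The provisions still in force are ¶4, ¶6, and ¶7.

4, 6, 7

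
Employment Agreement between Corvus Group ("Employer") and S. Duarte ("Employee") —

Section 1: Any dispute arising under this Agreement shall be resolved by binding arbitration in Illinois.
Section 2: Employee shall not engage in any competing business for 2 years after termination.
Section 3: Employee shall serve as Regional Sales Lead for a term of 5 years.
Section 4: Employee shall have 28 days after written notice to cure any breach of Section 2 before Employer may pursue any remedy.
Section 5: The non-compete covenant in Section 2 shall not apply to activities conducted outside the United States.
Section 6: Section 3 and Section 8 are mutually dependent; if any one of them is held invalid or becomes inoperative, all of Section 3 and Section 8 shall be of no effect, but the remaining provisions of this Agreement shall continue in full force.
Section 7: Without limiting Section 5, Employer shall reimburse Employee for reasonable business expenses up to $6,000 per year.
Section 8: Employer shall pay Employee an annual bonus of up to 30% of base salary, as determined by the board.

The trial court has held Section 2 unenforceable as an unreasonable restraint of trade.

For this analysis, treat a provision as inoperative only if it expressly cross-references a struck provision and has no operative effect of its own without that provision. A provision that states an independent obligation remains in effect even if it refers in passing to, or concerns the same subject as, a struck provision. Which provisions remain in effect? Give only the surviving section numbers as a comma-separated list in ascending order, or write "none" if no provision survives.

1, 3, 6, 7, 8

Section 2 is struck. Section 4 has no operative effect of its own apart from Section 2 and is therefore inoperative. Section 5 has no operative effect of its own apart from Section 2 and is therefore inoperative. Section 7 mentions Section 5 but its own obligation stands independently of Section 5, so Section 7 is not affected. Section 6 ties Section 3 and Section 8 together, but none of those is affected here; the remaining provisions continue in force under Section 6. The provisions still in force are Section 1, Section 3, Section 6, Section 7, and Section 8.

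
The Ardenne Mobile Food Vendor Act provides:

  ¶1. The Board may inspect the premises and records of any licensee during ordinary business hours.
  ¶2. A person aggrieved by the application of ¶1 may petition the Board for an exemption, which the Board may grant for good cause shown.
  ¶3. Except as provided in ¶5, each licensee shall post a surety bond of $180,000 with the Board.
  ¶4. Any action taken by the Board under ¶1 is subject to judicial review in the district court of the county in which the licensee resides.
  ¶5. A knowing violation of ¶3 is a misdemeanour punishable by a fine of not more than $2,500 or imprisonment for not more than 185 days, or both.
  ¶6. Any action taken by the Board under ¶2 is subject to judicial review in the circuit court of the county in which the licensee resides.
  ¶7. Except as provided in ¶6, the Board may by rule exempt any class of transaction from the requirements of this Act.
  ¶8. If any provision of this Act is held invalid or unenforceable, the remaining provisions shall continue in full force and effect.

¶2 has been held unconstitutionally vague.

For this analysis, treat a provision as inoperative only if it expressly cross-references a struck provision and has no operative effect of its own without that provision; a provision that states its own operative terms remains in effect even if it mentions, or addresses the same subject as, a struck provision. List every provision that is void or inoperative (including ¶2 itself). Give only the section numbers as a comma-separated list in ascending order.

2, 6

¶2 is struck. ¶6 has no operative effect of its own apart from ¶2 and is therefore inoperative. ¶7 mentions ¶6 but its own obligation stands independently of ¶6, so ¶7 is not affected. ¶8 is a severability clause and preserves every provision that can still be given independent effect. The provisions still in force are ¶1, ¶3, ¶4, ¶5, ¶7, and ¶8.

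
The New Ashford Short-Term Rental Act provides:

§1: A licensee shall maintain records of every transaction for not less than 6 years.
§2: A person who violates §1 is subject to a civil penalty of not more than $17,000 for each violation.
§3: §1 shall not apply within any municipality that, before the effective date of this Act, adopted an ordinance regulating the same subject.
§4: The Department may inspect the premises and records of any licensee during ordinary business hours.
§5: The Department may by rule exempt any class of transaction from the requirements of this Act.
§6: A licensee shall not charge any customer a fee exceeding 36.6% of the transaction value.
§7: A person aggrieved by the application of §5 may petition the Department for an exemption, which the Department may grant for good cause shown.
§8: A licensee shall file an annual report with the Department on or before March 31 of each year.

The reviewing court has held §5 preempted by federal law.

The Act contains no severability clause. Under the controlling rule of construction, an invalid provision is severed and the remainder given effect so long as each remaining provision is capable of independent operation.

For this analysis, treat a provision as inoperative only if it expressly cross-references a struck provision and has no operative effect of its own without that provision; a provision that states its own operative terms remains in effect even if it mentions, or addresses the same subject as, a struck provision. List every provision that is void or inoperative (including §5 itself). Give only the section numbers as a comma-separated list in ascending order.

§5 is struck. The only function of §7 is the exemption procedure for §5, so it cannot stand once §5 is removed. With no severability clause, the stated default rule severs what cannot stand and enforces each remaining provision that can operate on its own. §1, §2, §3, §4, §6, and §8 remain in effect.

5, 7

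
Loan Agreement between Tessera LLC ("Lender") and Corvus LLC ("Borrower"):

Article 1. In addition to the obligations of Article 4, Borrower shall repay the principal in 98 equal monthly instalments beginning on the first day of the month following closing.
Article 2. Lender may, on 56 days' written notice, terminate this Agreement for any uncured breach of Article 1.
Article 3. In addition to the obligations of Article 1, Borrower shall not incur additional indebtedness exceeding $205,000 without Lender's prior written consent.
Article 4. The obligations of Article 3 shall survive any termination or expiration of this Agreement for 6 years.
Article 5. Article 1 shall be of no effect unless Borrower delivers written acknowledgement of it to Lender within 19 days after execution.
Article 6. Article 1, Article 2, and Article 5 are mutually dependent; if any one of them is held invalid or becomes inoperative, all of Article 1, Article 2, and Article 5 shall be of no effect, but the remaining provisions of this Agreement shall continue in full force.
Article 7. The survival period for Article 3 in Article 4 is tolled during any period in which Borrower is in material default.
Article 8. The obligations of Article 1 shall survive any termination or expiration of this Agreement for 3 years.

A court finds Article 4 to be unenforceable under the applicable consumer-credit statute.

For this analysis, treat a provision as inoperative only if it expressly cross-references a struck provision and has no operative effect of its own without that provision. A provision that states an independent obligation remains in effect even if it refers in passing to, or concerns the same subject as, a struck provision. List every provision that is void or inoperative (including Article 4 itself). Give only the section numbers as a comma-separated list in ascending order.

4, 7

Article 4 is struck. Article 7 has no operative effect of its own apart from Article 4 and is therefore inoperative. Article 1 mentions Article 4 but its own obligation stands independently of Article 4, so Article 1 is not affected. Article 6 ties Article 1, Article 2, and Article 5 together, but none of those is affected here; the remaining provisions continue in force under Article 6. That leaves Article 1, Article 2, Article 3, Article 5, Article 6, and Article 8 in effect.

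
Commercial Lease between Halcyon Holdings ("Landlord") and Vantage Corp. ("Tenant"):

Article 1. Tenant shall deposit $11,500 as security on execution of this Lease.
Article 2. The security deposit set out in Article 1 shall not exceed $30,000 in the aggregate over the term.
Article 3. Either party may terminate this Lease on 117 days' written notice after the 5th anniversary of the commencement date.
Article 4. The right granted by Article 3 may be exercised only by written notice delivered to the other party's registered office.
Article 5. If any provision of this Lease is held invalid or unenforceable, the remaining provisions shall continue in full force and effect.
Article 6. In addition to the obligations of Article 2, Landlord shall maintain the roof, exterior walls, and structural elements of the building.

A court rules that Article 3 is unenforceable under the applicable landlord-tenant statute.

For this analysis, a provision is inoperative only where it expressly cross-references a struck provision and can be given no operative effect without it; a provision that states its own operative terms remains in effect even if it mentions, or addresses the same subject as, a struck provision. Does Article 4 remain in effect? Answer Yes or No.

Article 3 is struck. Article 4 operates only by reference to Article 3, so it falls with Article 3. Under the severability clause in Article 5, the remaining provisions continue in force. The provisions still in force are Article 1, Article 2, Article 5, and Article 6. Article 4 is among the inoperative provisions, so the answer is no.

No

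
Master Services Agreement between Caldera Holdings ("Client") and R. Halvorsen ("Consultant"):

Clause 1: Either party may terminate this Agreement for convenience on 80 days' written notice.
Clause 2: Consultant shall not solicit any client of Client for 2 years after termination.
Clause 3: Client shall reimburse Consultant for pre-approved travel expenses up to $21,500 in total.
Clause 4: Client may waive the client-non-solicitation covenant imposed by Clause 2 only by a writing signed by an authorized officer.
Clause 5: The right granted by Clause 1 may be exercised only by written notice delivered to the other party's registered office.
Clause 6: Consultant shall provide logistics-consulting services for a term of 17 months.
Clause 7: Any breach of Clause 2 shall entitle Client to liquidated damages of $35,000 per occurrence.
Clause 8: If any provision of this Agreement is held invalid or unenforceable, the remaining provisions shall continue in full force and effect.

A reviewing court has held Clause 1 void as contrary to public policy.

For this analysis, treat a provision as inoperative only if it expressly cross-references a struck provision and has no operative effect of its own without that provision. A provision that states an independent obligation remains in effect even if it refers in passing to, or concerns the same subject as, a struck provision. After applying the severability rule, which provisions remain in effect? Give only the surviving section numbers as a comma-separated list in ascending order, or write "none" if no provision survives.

Clause 1 is struck. Clause 5 merely fixes the notice requirement for Clause 1; with Clause 1 gone it has nothing to operate on and falls away. Clause 8 is a severability clause and preserves every provision that can still be given independent effect. The provisions still in force are Clause 2, Clause 3, Clause 4, Clause 6, Clause 7, and Clause 8.

2, 3, 4, 6, 7, 8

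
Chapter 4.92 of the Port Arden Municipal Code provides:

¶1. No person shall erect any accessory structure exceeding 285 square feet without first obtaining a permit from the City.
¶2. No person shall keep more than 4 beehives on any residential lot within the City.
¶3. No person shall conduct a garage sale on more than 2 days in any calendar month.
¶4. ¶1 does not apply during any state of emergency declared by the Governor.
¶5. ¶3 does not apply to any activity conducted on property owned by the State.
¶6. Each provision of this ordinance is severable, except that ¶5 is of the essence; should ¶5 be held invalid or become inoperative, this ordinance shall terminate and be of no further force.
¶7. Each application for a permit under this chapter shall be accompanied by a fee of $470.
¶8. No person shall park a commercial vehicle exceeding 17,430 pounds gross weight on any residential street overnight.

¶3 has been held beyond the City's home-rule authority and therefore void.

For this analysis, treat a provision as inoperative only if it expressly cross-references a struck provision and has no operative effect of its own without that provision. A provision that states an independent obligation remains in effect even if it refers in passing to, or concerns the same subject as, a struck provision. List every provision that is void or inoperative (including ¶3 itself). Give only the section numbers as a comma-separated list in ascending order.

1, 2, 3, 4, 5, 6, 7, 8

¶3 is struck. The only function of ¶5 is the public-property exemption from ¶3, so it cannot stand once ¶3 is removed. ¶6 makes ¶5 an essential term, and ¶5 has been rendered inoperative by the cascade; under ¶6, the entire ordinance is therefore void. No provision of the ordinance survives.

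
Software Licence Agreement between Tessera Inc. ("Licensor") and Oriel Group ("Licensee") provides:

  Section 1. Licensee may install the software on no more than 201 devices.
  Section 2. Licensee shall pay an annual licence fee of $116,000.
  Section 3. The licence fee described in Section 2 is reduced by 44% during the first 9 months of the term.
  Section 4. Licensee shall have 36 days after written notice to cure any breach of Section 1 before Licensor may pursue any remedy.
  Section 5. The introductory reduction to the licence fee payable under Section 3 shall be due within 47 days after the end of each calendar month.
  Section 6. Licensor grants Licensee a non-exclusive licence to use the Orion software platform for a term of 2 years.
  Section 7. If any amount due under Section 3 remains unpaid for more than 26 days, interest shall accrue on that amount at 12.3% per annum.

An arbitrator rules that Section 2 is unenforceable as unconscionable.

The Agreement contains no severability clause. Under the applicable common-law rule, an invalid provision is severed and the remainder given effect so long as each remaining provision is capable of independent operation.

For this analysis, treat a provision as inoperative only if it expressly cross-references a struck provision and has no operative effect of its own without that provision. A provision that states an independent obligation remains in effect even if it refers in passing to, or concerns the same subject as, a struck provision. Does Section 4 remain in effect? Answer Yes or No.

Yes

Section 2 is struck. Section 3 has no operative effect of its own apart from Section 2 and is therefore inoperative. Section 5 operates only by reference to Section 3, so it falls with Section 3. The whole of Section 7 is the default interest on the introductory reduction to the licence fee, defined by reference to Section 3, so Section 7 cannot stand once Section 3 is removed. Under the stated default rule, only provisions that cannot operate independently fall away; the rest are enforced. That leaves Section 1, Section 4, and Section 6 in effect. Section 4 is among the surviving provisions, so the answer is yes.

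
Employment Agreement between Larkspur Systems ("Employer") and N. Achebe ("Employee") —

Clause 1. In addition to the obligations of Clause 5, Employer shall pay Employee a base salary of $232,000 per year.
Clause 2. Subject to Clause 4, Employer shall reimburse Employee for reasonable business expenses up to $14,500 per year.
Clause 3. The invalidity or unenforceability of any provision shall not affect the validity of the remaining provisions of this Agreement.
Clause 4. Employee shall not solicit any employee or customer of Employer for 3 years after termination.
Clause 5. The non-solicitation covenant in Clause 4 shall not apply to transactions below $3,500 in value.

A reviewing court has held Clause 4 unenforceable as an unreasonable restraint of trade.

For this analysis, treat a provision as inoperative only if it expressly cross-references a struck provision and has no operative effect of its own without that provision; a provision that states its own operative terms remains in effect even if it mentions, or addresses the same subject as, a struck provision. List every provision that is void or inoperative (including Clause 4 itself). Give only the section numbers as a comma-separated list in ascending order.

Clause 4 is struck. Clause 5 does nothing except set the carve-out from the non-solicitation covenant by reference to Clause 4; with Clause 4 gone it has no independent effect and is inoperative. Although Clause 2 refers to Clause 4, its operative terms do not depend on Clause 4, so it remains in effect. Although Clause 1 refers to Clause 5, its operative terms do not depend on Clause 5, so it remains in effect. Clause 3 is a severability clause and preserves every provision that can still be given independent effect. Clause 1, Clause 2, and Clause 3 remain in effect.

4, 5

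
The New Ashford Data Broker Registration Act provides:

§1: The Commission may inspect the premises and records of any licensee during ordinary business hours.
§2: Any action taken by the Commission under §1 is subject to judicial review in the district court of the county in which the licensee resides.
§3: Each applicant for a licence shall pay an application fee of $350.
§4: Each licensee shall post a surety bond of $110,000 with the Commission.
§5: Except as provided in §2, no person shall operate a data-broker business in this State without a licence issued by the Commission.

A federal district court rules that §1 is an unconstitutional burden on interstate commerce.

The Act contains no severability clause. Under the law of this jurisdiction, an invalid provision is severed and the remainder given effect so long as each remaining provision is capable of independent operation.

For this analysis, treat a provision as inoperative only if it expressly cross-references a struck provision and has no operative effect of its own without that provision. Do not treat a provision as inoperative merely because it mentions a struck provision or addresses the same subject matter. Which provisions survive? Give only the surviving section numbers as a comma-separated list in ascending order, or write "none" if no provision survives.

§1 is struck. §2 has no operative effect of its own apart from §1 and is therefore inoperative. §5 mentions §2 but its own obligation stands independently of §2, so §5 is not affected. Under the stated default rule, only provisions that cannot operate independently fall away; the rest are enforced. That leaves §3, §4, and §5 in effect.

3, 4, 5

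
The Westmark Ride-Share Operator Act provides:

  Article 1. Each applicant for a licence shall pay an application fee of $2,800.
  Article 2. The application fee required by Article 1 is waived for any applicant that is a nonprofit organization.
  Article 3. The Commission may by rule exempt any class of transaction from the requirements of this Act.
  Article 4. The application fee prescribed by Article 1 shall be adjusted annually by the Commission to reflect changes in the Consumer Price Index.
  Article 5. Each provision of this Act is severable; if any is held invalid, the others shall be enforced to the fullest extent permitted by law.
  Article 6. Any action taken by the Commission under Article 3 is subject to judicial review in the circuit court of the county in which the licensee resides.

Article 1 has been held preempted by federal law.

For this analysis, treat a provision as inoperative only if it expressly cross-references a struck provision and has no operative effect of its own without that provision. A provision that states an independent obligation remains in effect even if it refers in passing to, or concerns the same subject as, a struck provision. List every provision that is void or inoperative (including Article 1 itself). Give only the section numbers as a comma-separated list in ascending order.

1, 2, 4

Article 1 is struck. Article 2 does nothing except set the nonprofit waiver of the application fee by reference to Article 1; with Article 1 gone it has no independent effect and is inoperative. The whole of Article 4 is the indexation of the application fee, defined by reference to Article 1, so Article 4 cannot stand once Article 1 is removed. Under the severability clause in Article 5, the remaining provisions continue in force. Article 3, Article 5, and Article 6 remain in effect.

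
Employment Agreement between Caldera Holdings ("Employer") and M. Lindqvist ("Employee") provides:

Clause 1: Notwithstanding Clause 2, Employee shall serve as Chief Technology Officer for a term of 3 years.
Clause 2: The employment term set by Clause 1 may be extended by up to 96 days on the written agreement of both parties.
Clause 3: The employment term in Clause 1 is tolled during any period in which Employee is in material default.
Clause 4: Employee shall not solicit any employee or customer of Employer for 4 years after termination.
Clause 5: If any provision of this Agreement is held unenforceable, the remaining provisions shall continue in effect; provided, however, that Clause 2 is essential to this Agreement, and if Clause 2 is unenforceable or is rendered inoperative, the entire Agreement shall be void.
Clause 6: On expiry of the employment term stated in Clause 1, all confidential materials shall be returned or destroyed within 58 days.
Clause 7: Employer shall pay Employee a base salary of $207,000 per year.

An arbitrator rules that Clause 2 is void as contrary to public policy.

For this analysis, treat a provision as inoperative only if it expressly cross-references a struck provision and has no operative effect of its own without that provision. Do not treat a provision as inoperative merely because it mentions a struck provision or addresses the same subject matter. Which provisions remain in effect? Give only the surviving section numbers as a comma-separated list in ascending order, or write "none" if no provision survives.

Clause 2 is struck. Nothing else in the Agreement is defined by reference to Clause 2. Clause 5 makes Clause 2 an essential term, and Clause 2 is the provision held invalid; under Clause 5, the entire Agreement is therefore void. No provision of the Agreement survives.

none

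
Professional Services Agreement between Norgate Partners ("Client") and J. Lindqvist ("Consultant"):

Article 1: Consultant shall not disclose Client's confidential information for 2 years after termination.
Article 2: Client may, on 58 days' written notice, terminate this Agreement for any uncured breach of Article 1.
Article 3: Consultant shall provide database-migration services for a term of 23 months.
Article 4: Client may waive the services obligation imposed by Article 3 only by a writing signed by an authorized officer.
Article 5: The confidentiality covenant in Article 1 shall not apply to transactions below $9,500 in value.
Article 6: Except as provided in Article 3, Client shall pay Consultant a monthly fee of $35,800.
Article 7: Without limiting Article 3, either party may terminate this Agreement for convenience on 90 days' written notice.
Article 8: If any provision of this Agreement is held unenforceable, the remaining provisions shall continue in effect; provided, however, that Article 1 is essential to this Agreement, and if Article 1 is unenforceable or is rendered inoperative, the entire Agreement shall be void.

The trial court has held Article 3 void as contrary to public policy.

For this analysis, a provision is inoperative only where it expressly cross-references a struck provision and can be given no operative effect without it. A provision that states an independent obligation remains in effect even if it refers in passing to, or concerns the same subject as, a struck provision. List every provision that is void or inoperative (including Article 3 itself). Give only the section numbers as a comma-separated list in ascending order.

Article 3 is struck. Article 4 operates only by reference to Article 3, so it falls with Article 3. Article 7 mentions Article 3 but its own obligation stands independently of Article 3, so Article 7 is not affected. Article 6 mentions Article 3 but its own obligation stands independently of Article 3, so Article 6 is not affected. Article 8 makes Article 1 an essential term, but Article 1 is unaffected, so the severability proviso in Article 8 preserves the remaining provisions. The provisions still in force are Article 1, Article 2, Article 5, Article 6, Article 7, and Article 8.

3, 4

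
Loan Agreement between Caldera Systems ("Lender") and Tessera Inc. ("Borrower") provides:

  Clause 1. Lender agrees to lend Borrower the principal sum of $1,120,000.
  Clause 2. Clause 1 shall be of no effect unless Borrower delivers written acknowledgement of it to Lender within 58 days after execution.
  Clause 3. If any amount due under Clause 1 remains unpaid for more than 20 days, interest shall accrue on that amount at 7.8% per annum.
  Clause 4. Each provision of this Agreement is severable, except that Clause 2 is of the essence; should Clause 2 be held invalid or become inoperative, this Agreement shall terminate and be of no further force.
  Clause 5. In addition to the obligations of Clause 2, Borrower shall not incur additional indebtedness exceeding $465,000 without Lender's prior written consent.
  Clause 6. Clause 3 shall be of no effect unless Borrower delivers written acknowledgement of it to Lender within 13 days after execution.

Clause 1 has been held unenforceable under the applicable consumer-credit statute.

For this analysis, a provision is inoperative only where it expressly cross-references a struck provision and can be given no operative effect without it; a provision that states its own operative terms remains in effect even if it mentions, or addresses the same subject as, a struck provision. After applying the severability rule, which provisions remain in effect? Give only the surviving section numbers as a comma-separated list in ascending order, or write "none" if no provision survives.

Clause 1 is struck. Clause 2 has no operative effect of its own apart from Clause 1 and is therefore inoperative. Clause 3 has no operative effect of its own apart from Clause 1 and is therefore inoperative. Clause 6 merely fixes the acknowledgement condition for Clause 3; with Clause 3 gone it has nothing to operate on and falls away. Clause 4 makes Clause 2 an essential term, and Clause 2 has been rendered inoperative by the cascade; under Clause 4, the entire Agreement is therefore void. No provision of the Agreement survives.

none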